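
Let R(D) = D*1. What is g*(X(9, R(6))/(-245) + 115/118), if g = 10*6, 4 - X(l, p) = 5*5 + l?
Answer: 190290/2891 ≈ 65.822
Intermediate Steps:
R(D) = D
X(l, p) = -21 - l (X(l, p) = 4 - (5*5 + l) = 4 - (25 + l) = 4 + (-25 - l) = -21 - l)
g = 60
g*(X(9, R(6))/(-245) + 115/118) = 60*((-21 - 1*9)/(-245) + 115/118) = 60*((-21 - 9)*(-1/245) + 115*(1/118)) = 60*(-30*(-1/245) + 115/118) = 60*(6/49 + 115/118) = 60*(6343/5782) = 190290/2891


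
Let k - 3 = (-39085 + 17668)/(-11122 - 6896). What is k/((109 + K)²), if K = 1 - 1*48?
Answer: 2287/2098824 ≈ 0.0010897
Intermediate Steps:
K = -47 (K = 1 - 48 = -47)
k = 2287/546 (k = 3 + (-39085 + 17668)/(-11122 - 6896) = 3 - 21417/(-18018) = 3 - 21417*(-1/18018) = 3 + 649/546 = 2287/546 ≈ 4.1886)
k/((109 + K)²) = 2287/(546*((109 - 47)²)) = 2287/(546*(62²)) = (2287/546)/3844 = (2287/546)*(1/3844) = 2287/2098824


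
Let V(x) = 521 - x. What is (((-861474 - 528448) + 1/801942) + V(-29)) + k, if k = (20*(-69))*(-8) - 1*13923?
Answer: -1116507759209/801942 ≈ -1.3923e+6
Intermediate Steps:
k = -2883 (k = -1380*(-8) - 13923 = 11040 - 13923 = -2883)
(((-861474 - 528448) + 1/801942) + V(-29)) + k = (((-861474 - 528448) + 1/801942) + (521 - 1*(-29))) - 2883 = ((-1389922 + 1/801942) + (521 + 29)) - 2883 = (-1114636828523/801942 + 550) - 2883 = -1114195760423/801942 - 2883 = -1116507759209/801942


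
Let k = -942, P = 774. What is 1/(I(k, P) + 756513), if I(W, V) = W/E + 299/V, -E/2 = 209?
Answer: 161766/122378509003 ≈ 1.3219e-6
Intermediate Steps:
E = -418 (E = -2*209 = -418)
I(W, V) = 299/V - W/418 (I(W, V) = W/(-418) + 299/V = W*(-1/418) + 299/V = -W/418 + 299/V = 299/V - W/418)
1/(I(k, P) + 756513) = 1/((299/774 - 1/418*(-942)) + 756513) = 1/((299*(1/774) + 471/209) + 756513) = 1/((299/774 + 471/209) + 756513) = 1/(427045/161766 + 756513) = 1/(122378509003/161766) = 161766/122378509003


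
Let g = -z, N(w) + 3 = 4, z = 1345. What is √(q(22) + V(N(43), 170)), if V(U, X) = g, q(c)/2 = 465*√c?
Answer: √(-1345 + 930*√22) ≈ 54.928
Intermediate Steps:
N(w) = 1 (N(w) = -3 + 4 = 1)
g = -1345 (g = -1*1345 = -1345)
q(c) = 930*√c (q(c) = 2*(465*√c) = 930*√c)
V(U, X) = -1345
√(q(22) + V(N(43), 170)) = √(930*√22 - 1345) = √(-1345 + 930*√22)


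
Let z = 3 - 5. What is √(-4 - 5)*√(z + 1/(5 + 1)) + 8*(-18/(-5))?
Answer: 144/5 - √66/2 ≈ 24.738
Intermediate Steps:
z = -2
√(-4 - 5)*√(z + 1/(5 + 1)) + 8*(-18/(-5)) = √(-4 - 5)*√(-2 + 1/(5 + 1)) + 8*(-18/(-5)) = √(-9)*√(-2 + 1/6) + 8*(-18*(-1)/5) = (3*I)*√(-2 + ⅙) + 8*(-6*(-⅗)) = (3*I)*√(-11/6) + 8*(18/5) = (3*I)*(I*√66/6) + 144/5 = -√66/2 + 144/5 = 144/5 - √66/2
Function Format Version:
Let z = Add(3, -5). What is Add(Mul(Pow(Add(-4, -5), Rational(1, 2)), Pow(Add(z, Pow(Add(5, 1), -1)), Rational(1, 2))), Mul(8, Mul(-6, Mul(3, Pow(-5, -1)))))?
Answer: Add(Rational(144, 5), Mul(Rational(-1, 2), Pow(66, Rational(1, 2)))) ≈ 24.738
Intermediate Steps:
z = -2
Add(Mul(Pow(Add(-4, -5), Rational(1, 2)), Pow(Add(z, Pow(Add(5, 1), -1)), Rational(1, 2))), Mul(8, Mul(-6, Mul(3, Pow(-5, -1))))) = Add(Mul(Pow(Add(-4, -5), Rational(1, 2)), Pow(Add(-2, Pow(Add(5, 1), -1)), Rational(1, 2))), Mul(8, Mul(-6, Mul(3, Pow(-5, -1))))) = Add(Mul(Pow(-9, Rational(1, 2)), Pow(Add(-2, Pow(6, -1)), Rational(1, 2))), Mul(8, Mul(-6, Mul(3, Rational(-1, 5))))) = Add(Mul(Mul(3, I), Pow(Add(-2, Rational(1, 6)), Rational(1, 2))), Mul(8, Mul(-6, Rational(-3, 5)))) = Add(Mul(Mul(3, I), Pow(Rational(-11, 6), Rational(1, 2))), Mul(8, Rational(18, 5))) = Add(Mul(Mul(3, I), Mul(Rational(1, 6), I, Pow(66, Rational(1, 2)))), Rational(144, 5)) = Add(Mul(Rational(-1, 2), Pow(66, Rational(1, 2))), Rational(144, 5)) = Add(Rational(144, 5), Mul(Rational(-1, 2), Pow(66, Rational(1, 2))))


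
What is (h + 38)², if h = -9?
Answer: 841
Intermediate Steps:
(h + 38)² = (-9 + 38)² = 29² = 841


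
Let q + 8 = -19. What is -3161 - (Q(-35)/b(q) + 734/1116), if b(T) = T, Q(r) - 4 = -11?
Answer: -5293049/1674 ≈ -3161.9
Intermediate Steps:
q = -27 (q = -8 - 19 = -27)
Q(r) = -7 (Q(r) = 4 - 11 = -7)
-3161 - (Q(-35)/b(q) + 734/1116) = -3161 - (-7/(-27) + 734/1116) = -3161 - (-7*(-1/27) + 734*(1/1116)) = -3161 - (7/27 + 367/558) = -3161 - 1*1535/1674 = -3161 - 1535/1674 = -5293049/1674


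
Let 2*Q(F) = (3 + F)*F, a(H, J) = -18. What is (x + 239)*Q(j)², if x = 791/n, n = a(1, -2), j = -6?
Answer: 31599/2 ≈ 15800.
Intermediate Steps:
n = -18
Q(F) = F*(3 + F)/2 (Q(F) = ((3 + F)*F)/2 = (F*(3 + F))/2 = F*(3 + F)/2)
x = -791/18 (x = 791/(-18) = 791*(-1/18) = -791/18 ≈ -43.944)
(x + 239)*Q(j)² = (-791/18 + 239)*((½)*(-6)*(3 - 6))² = 3511*((½)*(-6)*(-3))²/18 = (3511/18)*9² = (3511/18)*81 = 31599/2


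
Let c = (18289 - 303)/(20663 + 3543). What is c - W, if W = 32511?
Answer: -393471640/12103 ≈ -32510.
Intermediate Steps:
c = 8993/12103 (c = 17986/24206 = 17986*(1/24206) = 8993/12103 ≈ 0.74304)
c - W = 8993/12103 - 1*32511 = 8993/12103 - 32511 = -393471640/12103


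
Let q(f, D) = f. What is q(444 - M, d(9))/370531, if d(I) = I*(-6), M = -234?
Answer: 678/370531 ≈ 0.0018298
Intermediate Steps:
d(I) = -6*I
q(444 - M, d(9))/370531 = (444 - 1*(-234))/370531 = (444 + 234)*(1/370531) = 678*(1/370531) = 678/370531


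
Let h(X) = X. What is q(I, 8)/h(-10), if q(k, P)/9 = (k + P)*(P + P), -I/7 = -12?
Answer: -6624/5 ≈ -1324.8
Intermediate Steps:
I = 84 (I = -7*(-12) = 84)
q(k, P) = 18*P*(P + k) (q(k, P) = 9*((k + P)*(P + P)) = 9*((P + k)*(2*P)) = 9*(2*P*(P + k)) = 18*P*(P + k))
q(I, 8)/h(-10) = (18*8*(8 + 84))/(-10) = (18*8*92)*(-⅒) = 13248*(-⅒) = -6624/5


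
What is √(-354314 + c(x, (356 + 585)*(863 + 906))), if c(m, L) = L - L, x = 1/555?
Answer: 17*I*√1226 ≈ 595.24*I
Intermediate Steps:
x = 1/555 ≈ 0.0018018
c(m, L) = 0
√(-354314 + c(x, (356 + 585)*(863 + 906))) = √(-354314 + 0) = √(-354314) = 17*I*√1226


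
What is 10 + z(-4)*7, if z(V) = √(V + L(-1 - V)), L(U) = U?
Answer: 10 + 7*I ≈ 10.0 + 7.0*I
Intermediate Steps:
z(V) = I (z(V) = √(V + (-1 - V)) = √(-1) = I)
10 + z(-4)*7 = 10 + I*7 = 10 + 7*I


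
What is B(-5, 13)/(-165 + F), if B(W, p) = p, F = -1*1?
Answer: -13/166 ≈ -0.078313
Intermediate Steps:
F = -1
B(-5, 13)/(-165 + F) = 13/(-165 - 1) = 13/(-166) = -1/166*13 = -13/166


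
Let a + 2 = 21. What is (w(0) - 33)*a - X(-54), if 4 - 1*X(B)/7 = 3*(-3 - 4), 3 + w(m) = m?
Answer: -859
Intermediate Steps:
a = 19 (a = -2 + 21 = 19)
w(m) = -3 + m
X(B) = 175 (X(B) = 28 - 21*(-3 - 4) = 28 - 21*(-7) = 28 - 7*(-21) = 28 + 147 = 175)
(w(0) - 33)*a - X(-54) = ((-3 + 0) - 33)*19 - 1*175 = (-3 - 33)*19 - 175 = -36*19 - 175 = -684 - 175 = -859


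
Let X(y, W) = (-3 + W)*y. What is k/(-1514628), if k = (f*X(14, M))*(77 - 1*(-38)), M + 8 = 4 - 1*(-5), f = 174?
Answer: 46690/126219 ≈ 0.36991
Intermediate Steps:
M = 1 (M = -8 + (4 - 1*(-5)) = -8 + (4 + 5) = -8 + 9 = 1)
X(y, W) = y*(-3 + W)
k = -560280 (k = (174*(14*(-3 + 1)))*(77 - 1*(-38)) = (174*(14*(-2)))*(77 + 38) = (174*(-28))*115 = -4872*115 = -560280)
k/(-1514628) = -560280/(-1514628) = -560280*(-1/1514628) = 46690/126219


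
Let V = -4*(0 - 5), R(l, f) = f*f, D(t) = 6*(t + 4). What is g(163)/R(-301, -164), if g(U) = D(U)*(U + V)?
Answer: 91683/13448 ≈ 6.8176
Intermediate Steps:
D(t) = 24 + 6*t (D(t) = 6*(4 + t) = 24 + 6*t)
R(l, f) = f²
V = 20 (V = -4*(-5) = 20)
g(U) = (20 + U)*(24 + 6*U) (g(U) = (24 + 6*U)*(U + 20) = (24 + 6*U)*(20 + U) = (20 + U)*(24 + 6*U))
g(163)/R(-301, -164) = (6*(4 + 163)*(20 + 163))/((-164)²) = (6*167*183)/26896 = 183366*(1/26896) = 91683/13448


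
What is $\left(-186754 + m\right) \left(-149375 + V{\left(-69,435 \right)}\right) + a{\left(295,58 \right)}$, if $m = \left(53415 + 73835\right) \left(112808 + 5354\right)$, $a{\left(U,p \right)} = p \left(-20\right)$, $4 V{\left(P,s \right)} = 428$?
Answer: $-2244382862791088$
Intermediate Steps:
$V{\left(P,s \right)} = 107$ ($V{\left(P,s \right)} = \frac{1}{4} \cdot 428 = 107$)
$a{\left(U,p \right)} = - 20 p$
$m = 15036114500$ ($m = 127250 \cdot 118162 = 15036114500$)
$\left(-186754 + m\right) \left(-149375 + V{\left(-69,435 \right)}\right) + a{\left(295,58 \right)} = \left(-186754 + 15036114500\right) \left(-149375 + 107\right) - 1160 = 15035927746 \left(-149268\right) - 1160 = -2244382862789928 - 1160 = -2244382862791088$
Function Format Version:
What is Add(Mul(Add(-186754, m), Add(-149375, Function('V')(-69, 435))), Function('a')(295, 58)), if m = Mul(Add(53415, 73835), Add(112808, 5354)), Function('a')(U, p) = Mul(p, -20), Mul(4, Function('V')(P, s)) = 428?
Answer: -2244382862791088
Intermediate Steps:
Function('V')(P, s) = 107 (Function('V')(P, s) = Mul(Rational(1, 4), 428) = 107)
Function('a')(U, p) = Mul(-20, p)
m = 15036114500 (m = Mul(127250, 118162) = 15036114500)
Add(Mul(Add(-186754, m), Add(-149375, Function('V')(-69, 435))), Function('a')(295, 58)) = Add(Mul(Add(-186754, 15036114500), Add(-149375, 107)), Mul(-20, 58)) = Add(Mul(15035927746, -149268), -1160) = Add(-2244382862789928, -1160) = -2244382862791088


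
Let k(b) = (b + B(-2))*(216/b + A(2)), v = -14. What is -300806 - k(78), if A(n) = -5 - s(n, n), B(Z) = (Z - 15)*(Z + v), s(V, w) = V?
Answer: -3891228/13 ≈ -2.9933e+5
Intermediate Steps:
B(Z) = (-15 + Z)*(-14 + Z) (B(Z) = (Z - 15)*(Z - 14) = (-15 + Z)*(-14 + Z))
A(n) = -5 - n
k(b) = (-7 + 216/b)*(272 + b) (k(b) = (b + (210 + (-2)² - 29*(-2)))*(216/b + (-5 - 1*2)) = (b + (210 + 4 + 58))*(216/b + (-5 - 2)) = (b + 272)*(216/b - 7) = (272 + b)*(-7 + 216/b) = (-7 + 216/b)*(272 + b))
-300806 - k(78) = -300806 - (-1688 - 7*78 + 58752/78) = -300806 - (-1688 - 546 + 58752*(1/78)) = -300806 - (-1688 - 546 + 9792/13) = -300806 - 1*(-19250/13) = -300806 + 19250/13 = -3891228/13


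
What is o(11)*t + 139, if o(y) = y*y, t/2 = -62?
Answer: -14865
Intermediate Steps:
t = -124 (t = 2*(-62) = -124)
o(y) = y²
o(11)*t + 139 = 11²*(-124) + 139 = 121*(-124) + 139 = -15004 + 139 = -14865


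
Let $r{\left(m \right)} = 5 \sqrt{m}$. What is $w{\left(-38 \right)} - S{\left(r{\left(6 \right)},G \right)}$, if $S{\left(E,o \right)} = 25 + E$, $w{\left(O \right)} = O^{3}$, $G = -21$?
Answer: $-54897 - 5 \sqrt{6} \approx -54909.0$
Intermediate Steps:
$w{\left(-38 \right)} - S{\left(r{\left(6 \right)},G \right)} = \left(-38\right)^{3} - \left(25 + 5 \sqrt{6}\right) = -54872 - \left(25 + 5 \sqrt{6}\right) = -54897 - 5 \sqrt{6}$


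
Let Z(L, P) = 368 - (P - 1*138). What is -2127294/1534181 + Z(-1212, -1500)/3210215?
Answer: -6825993541124/4925050858915 ≈ -1.3860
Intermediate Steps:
Z(L, P) = 506 - P (Z(L, P) = 368 - (P - 138) = 368 - (-138 + P) = 368 + (138 - P) = 506 - P)
-2127294/1534181 + Z(-1212, -1500)/3210215 = -2127294/1534181 + (506 - 1*(-1500))/3210215 = -2127294*1/1534181 + (506 + 1500)*(1/3210215) = -2127294/1534181 + 2006*(1/3210215) = -2127294/1534181 + 2006/3210215 = -6825993541124/4925050858915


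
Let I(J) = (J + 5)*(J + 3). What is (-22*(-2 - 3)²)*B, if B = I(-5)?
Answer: 0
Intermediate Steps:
I(J) = (3 + J)*(5 + J) (I(J) = (5 + J)*(3 + J) = (3 + J)*(5 + J))
B = 0 (B = 15 + (-5)² + 8*(-5) = 15 + 25 - 40 = 0)
(-22*(-2 - 3)²)*B = -22*(-2 - 3)²*0 = -22*(-5)²*0 = -22*25*0 = -550*0 = 0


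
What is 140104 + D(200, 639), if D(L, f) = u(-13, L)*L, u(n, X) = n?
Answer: 137504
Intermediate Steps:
D(L, f) = -13*L
140104 + D(200, 639) = 140104 - 13*200 = 140104 - 2600 = 137504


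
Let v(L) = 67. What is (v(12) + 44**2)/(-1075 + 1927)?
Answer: 2003/852 ≈ 2.3509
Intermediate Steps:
(v(12) + 44**2)/(-1075 + 1927) = (67 + 44**2)/(-1075 + 1927) = (67 + 1936)/852 = 2003*(1/852) = 2003/852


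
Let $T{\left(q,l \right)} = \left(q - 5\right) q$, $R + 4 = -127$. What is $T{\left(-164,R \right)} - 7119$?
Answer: $20597$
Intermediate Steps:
$R = -131$ ($R = -4 - 127 = -131$)
$T{\left(q,l \right)} = q \left(-5 + q\right)$ ($T{\left(q,l \right)} = \left(-5 + q\right) q = q \left(-5 + q\right)$)
$T{\left(-164,R \right)} - 7119 = - 164 \left(-5 - 164\right) - 7119 = \left(-164\right) \left(-169\right) - 7119 = 27716 - 7119 = 20597$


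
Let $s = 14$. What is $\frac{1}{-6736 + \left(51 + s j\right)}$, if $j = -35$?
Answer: $- \frac{1}{7175} \approx -0.00013937$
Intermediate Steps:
$\frac{1}{-6736 + \left(51 + s j\right)} = \frac{1}{-6736 + \left(51 + 14 \left(-35\right)\right)} = \frac{1}{-6736 + \left(51 - 490\right)} = \frac{1}{-6736 - 439} = \frac{1}{-7175} = - \frac{1}{7175}$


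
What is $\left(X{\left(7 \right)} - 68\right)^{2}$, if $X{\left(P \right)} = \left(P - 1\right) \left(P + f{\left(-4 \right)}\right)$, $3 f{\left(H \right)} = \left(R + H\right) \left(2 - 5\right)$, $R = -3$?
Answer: $256$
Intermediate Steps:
$f{\left(H \right)} = 3 - H$ ($f{\left(H \right)} = \frac{\left(-3 + H\right) \left(2 - 5\right)}{3} = \frac{\left(-3 + H\right) \left(-3\right)}{3} = \frac{9 - 3 H}{3} = 3 - H$)
$X{\left(P \right)} = \left(-1 + P\right) \left(7 + P\right)$ ($X{\left(P \right)} = \left(P - 1\right) \left(P + \left(3 - -4\right)\right) = \left(-1 + P\right) \left(P + \left(3 + 4\right)\right) = \left(-1 + P\right) \left(P + 7\right) = \left(-1 + P\right) \left(7 + P\right)$)
$\left(X{\left(7 \right)} - 68\right)^{2} = \left(\left(-7 + 7^{2} + 6 \cdot 7\right) - 68\right)^{2} = \left(\left(-7 + 49 + 42\right) - 68\right)^{2} = \left(84 - 68\right)^{2} = 16^{2} = 256$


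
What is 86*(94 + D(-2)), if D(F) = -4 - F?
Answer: 7912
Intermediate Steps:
86*(94 + D(-2)) = 86*(94 + (-4 - 1*(-2))) = 86*(94 + (-4 + 2)) = 86*(94 - 2) = 86*92 = 7912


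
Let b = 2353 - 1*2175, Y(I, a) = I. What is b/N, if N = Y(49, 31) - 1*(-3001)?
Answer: 89/1525 ≈ 0.058361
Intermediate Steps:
N = 3050 (N = 49 - 1*(-3001) = 49 + 3001 = 3050)
b = 178 (b = 2353 - 2175 = 178)
b/N = 178/3050 = 178*(1/3050) = 89/1525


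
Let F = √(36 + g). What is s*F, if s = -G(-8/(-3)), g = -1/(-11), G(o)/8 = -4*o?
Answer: 256*√4367/33 ≈ 512.65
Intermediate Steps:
G(o) = -32*o (G(o) = 8*(-4*o) = -32*o)
g = 1/11 (g = -1*(-1/11) = 1/11 ≈ 0.090909)
F = √4367/11 (F = √(36 + 1/11) = √(397/11) = √4367/11 ≈ 6.0076)
s = 256/3 (s = -(-32)*(-8/(-3)) = -(-32)*(-8*(-⅓)) = -(-32)*8/3 = -1*(-256/3) = 256/3 ≈ 85.333)
s*F = 256*(√4367/11)/3 = 256*√4367/33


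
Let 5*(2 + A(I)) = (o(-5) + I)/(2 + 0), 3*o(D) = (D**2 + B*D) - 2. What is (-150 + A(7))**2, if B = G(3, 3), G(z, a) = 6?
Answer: 5166529/225 ≈ 22962.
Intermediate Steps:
B = 6
o(D) = -2/3 + 2*D + D**2/3 (o(D) = ((D**2 + 6*D) - 2)/3 = (-2 + D**2 + 6*D)/3 = -2/3 + 2*D + D**2/3)
A(I) = -67/30 + I/10 (A(I) = -2 + (((-2/3 + 2*(-5) + (1/3)*(-5)**2) + I)/(2 + 0))/5 = -2 + (((-2/3 - 10 + (1/3)*25) + I)/2)/5 = -2 + (((-2/3 - 10 + 25/3) + I)*(1/2))/5 = -2 + ((-7/3 + I)*(1/2))/5 = -2 + (-7/6 + I/2)/5 = -2 + (-7/30 + I/10) = -67/30 + I/10)
(-150 + A(7))**2 = (-150 + (-67/30 + (1/10)*7))**2 = (-150 + (-67/30 + 7/10))**2 = (-150 - 23/15)**2 = (-2273/15)**2 = 5166529/225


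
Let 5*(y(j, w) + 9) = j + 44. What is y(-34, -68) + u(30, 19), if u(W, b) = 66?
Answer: 59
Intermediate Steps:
y(j, w) = -⅕ + j/5 (y(j, w) = -9 + (j + 44)/5 = -9 + (44 + j)/5 = -9 + (44/5 + j/5) = -⅕ + j/5)
y(-34, -68) + u(30, 19) = (-⅕ + (⅕)*(-34)) + 66 = (-⅕ - 34/5) + 66 = -7 + 66 = 59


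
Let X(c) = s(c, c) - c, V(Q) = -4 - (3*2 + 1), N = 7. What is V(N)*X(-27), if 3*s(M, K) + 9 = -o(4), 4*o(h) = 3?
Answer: -1045/4 ≈ -261.25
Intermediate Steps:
o(h) = ¾ (o(h) = (¼)*3 = ¾)
s(M, K) = -13/4 (s(M, K) = -3 + (-1*¾)/3 = -3 + (⅓)*(-¾) = -3 - ¼ = -13/4)
V(Q) = -11 (V(Q) = -4 - (6 + 1) = -4 - 1*7 = -4 - 7 = -11)
X(c) = -13/4 - c
V(N)*X(-27) = -11*(-13/4 - 1*(-27)) = -11*(-13/4 + 27) = -11*95/4 = -1045/4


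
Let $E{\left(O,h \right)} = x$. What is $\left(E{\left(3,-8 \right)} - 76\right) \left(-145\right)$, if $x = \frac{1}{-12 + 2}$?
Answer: $\frac{22069}{2} \approx 11035.0$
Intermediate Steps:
$x = - \frac{1}{10}$ ($x = \frac{1}{-10} = - \frac{1}{10} \approx -0.1$)
$E{\left(O,h \right)} = - \frac{1}{10}$
$\left(E{\left(3,-8 \right)} - 76\right) \left(-145\right) = \left(- \frac{1}{10} - 76\right) \left(-145\right) = \left(- \frac{761}{10}\right) \left(-145\right) = \frac{22069}{2}$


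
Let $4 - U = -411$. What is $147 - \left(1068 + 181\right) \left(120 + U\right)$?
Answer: $-668068$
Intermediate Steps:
$U = 415$ ($U = 4 - -411 = 4 + 411 = 415$)
$147 - \left(1068 + 181\right) \left(120 + U\right) = 147 - \left(1068 + 181\right) \left(120 + 415\right) = 147 - 1249 \cdot 535 = 147 - 668215 = -668068$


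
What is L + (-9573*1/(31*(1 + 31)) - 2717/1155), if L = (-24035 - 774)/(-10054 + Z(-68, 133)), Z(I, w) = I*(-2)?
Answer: -1635878177/172176480 ≈ -9.5012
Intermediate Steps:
Z(I, w) = -2*I
L = 24809/9918 (L = (-24035 - 774)/(-10054 - 2*(-68)) = -24809/(-10054 + 136) = -24809/(-9918) = -24809*(-1/9918) = 24809/9918 ≈ 2.5014)
L + (-9573*1/(31*(1 + 31)) - 2717/1155) = 24809/9918 + (-9573*1/(31*(1 + 31)) - 2717/1155) = 24809/9918 + (-9573/(31*32) - 2717*1/1155) = 24809/9918 + (-9573/992 - 247/105) = 24809/9918 - 1250189/104160 = -1635878177/172176480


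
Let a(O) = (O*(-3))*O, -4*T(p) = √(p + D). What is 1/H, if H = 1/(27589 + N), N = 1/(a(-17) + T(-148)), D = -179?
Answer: 110607524289/4009117 + 4*I*√327/12027351 ≈ 27589.0 + 6.014e-6*I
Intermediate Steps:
T(p) = -√(-179 + p)/4 (T(p) = -√(p - 179)/4 = -√(-179 + p)/4)
a(O) = -3*O² (a(O) = (-3*O)*O = -3*O²)
N = 1/(-867 - I*√327/4) (N = 1/(-3*(-17)² - √(-179 - 148)/4) = 1/(-3*289 - I*√327/4) = 1/(-867 - I*√327/4) ≈ -0.0011534 + 6.014e-6*I)
H = 1/(110607524289/4009117 + 4*I*√327/12027351) (H = 1/(27589 + (-4624/4009117 + 4*I*√327/12027351)) = 1/(110607524289/4009117 + 4*I*√327/12027351) ≈ 3.6246e-5 - 0.e-14*I)
1/H = 1/(331822572867/9154652580113071 - 4*I*√327/9154652580113071)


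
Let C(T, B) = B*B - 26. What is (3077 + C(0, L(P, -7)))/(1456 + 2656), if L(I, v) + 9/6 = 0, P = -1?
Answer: 12213/16448 ≈ 0.74252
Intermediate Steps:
L(I, v) = -3/2 (L(I, v) = -3/2 + 0 = -3/2)
C(T, B) = -26 + B**2 (C(T, B) = B**2 - 26 = -26 + B**2)
(3077 + C(0, L(P, -7)))/(1456 + 2656) = (3077 + (-26 + (-3/2)**2))/(1456 + 2656) = (3077 + (-26 + 9/4))/4112 = (3077 - 95/4)*(1/4112) = (12213/4)*(1/4112) = 12213/16448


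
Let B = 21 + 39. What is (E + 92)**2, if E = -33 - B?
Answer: 1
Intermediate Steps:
B = 60
E = -93 (E = -33 - 1*60 = -33 - 60 = -93)
(E + 92)**2 = (-93 + 92)**2 = (-1)**2 = 1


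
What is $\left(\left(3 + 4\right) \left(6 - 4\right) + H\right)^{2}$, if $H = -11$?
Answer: $9$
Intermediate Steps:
$\left(\left(3 + 4\right) \left(6 - 4\right) + H\right)^{2} = \left(\left(3 + 4\right) \left(6 - 4\right) - 11\right)^{2} = \left(7 \cdot 2 - 11\right)^{2} = \left(14 - 11\right)^{2} = 3^{2} = 9$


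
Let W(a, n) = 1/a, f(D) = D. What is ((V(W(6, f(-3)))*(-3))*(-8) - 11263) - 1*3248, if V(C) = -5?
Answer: -14631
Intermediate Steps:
((V(W(6, f(-3)))*(-3))*(-8) - 11263) - 1*3248 = (-5*(-3)*(-8) - 11263) - 1*3248 = (15*(-8) - 11263) - 3248 = (-120 - 11263) - 3248 = -11383 - 3248 = -14631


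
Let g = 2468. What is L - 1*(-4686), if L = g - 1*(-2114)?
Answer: 9268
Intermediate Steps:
L = 4582 (L = 2468 - 1*(-2114) = 2468 + 2114 = 4582)
L - 1*(-4686) = 4582 - 1*(-4686) = 4582 + 4686 = 9268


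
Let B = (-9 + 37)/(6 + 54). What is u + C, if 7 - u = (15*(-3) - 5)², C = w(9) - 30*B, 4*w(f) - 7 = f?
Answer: -2503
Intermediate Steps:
w(f) = 7/4 + f/4
B = 7/15 (B = 28/60 = 28*(1/60) = 7/15 ≈ 0.46667)
C = -10 (C = (7/4 + (¼)*9) - 30*7/15 = (7/4 + 9/4) - 14 = 4 - 14 = -10)
u = -2493 (u = 7 - (15*(-3) - 5)² = 7 - (-45 - 5)² = 7 - 1*(-50)² = 7 - 1*2500 = 7 - 2500 = -2493)
u + C = -2493 - 10 = -2503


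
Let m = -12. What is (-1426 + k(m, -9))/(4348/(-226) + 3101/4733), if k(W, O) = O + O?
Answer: 772293076/9939129 ≈ 77.702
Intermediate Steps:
k(W, O) = 2*O
(-1426 + k(m, -9))/(4348/(-226) + 3101/4733) = (-1426 + 2*(-9))/(4348/(-226) + 3101/4733) = (-1426 - 18)/(4348*(-1/226) + 3101*(1/4733)) = -1444/(-2174/113 + 3101/4733) = -1444/(-9939129/534829) = -1444*(-534829/9939129) = 772293076/9939129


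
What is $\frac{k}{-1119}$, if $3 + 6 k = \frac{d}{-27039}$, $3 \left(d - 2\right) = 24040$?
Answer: $\frac{267397}{544619538} \approx 0.00049098$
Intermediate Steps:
$d = \frac{24046}{3}$ ($d = 2 + \frac{1}{3} \cdot 24040 = 2 + \frac{24040}{3} = \frac{24046}{3} \approx 8015.3$)
$k = - \frac{267397}{486702}$ ($k = - \frac{1}{2} + \frac{\frac{24046}{3} \frac{1}{-27039}}{6} = - \frac{1}{2} + \frac{\frac{24046}{3} \left(- \frac{1}{27039}\right)}{6} = - \frac{1}{2} + \frac{1}{6} \left(- \frac{24046}{81117}\right) = - \frac{1}{2} - \frac{12023}{243351} = - \frac{267397}{486702} \approx -0.54941$)
$\frac{k}{-1119} = - \frac{267397}{486702 \left(-1119\right)} = \left(- \frac{267397}{486702}\right) \left(- \frac{1}{1119}\right) = \frac{267397}{544619538}$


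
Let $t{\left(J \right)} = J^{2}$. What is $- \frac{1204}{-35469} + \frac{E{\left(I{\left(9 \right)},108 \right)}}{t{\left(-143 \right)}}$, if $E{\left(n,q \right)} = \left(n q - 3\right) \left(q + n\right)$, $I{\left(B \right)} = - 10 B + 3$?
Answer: $- \frac{76661705}{7970391} \approx -9.6183$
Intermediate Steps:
$I{\left(B \right)} = 3 - 10 B$
$E{\left(n,q \right)} = \left(-3 + n q\right) \left(n + q\right)$
$- \frac{1204}{-35469} + \frac{E{\left(I{\left(9 \right)},108 \right)}}{t{\left(-143 \right)}} = - \frac{1204}{-35469} + \frac{- 3 \left(3 - 90\right) - 324 + \left(3 - 90\right) 108^{2} + 108 \left(3 - 90\right)^{2}}{\left(-143\right)^{2}} = \left(-1204\right) \left(- \frac{1}{35469}\right) + \frac{- 3 \left(3 - 90\right) - 324 + \left(3 - 90\right) 11664 + 108 \left(3 - 90\right)^{2}}{20449} = \frac{172}{5067} + \left(\left(-3\right) \left(-87\right) - 324 - 1014768 + 108 \left(-87\right)^{2}\right) \frac{1}{20449} = \frac{172}{5067} + \left(261 - 324 - 1014768 + 108 \cdot 7569\right) \frac{1}{20449} = \frac{172}{5067} + \left(261 - 324 - 1014768 + 817452\right) \frac{1}{20449} = \frac{172}{5067} - \frac{15183}{1573} = - \frac{76661705}{7970391}$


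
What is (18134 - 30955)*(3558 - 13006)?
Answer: 121132808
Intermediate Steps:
(18134 - 30955)*(3558 - 13006) = -12821*(-9448) = 121132808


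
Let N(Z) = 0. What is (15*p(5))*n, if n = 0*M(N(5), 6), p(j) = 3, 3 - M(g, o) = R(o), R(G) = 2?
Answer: 0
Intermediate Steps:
M(g, o) = 1 (M(g, o) = 3 - 1*2 = 3 - 2 = 1)
n = 0 (n = 0*1 = 0)
(15*p(5))*n = (15*3)*0 = 45*0 = 0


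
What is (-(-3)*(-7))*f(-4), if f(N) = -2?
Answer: 42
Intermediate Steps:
(-(-3)*(-7))*f(-4) = -(-3)*(-7)*(-2) = -3*7*(-2) = -21*(-2) = 42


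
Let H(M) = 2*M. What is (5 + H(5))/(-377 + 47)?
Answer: -1/22 ≈ -0.045455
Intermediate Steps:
(5 + H(5))/(-377 + 47) = (5 + 2*5)/(-377 + 47) = (5 + 10)/(-330) = 15*(-1/330) = -1/22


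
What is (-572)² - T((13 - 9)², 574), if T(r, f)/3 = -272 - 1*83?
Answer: 328249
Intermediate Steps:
T(r, f) = -1065 (T(r, f) = 3*(-272 - 1*83) = 3*(-272 - 83) = 3*(-355) = -1065)
(-572)² - T((13 - 9)², 574) = (-572)² - 1*(-1065) = 327184 + 1065 = 328249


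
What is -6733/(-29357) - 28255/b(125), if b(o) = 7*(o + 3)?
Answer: -823449267/26303872 ≈ -31.305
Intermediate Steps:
b(o) = 21 + 7*o (b(o) = 7*(3 + o) = 21 + 7*o)
-6733/(-29357) - 28255/b(125) = -6733/(-29357) - 28255/(21 + 7*125) = -6733*(-1/29357) - 28255/(21 + 875) = 6733/29357 - 28255/896 = -823449267/26303872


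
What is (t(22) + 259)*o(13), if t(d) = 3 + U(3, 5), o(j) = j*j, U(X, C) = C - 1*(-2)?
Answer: 45461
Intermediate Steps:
U(X, C) = 2 + C (U(X, C) = C + 2 = 2 + C)
o(j) = j²
t(d) = 10 (t(d) = 3 + (2 + 5) = 3 + 7 = 10)
(t(22) + 259)*o(13) = (10 + 259)*13² = 269*169 = 45461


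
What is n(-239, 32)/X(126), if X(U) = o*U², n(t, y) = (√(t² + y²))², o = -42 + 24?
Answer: -58145/285768 ≈ -0.20347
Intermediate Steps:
o = -18
n(t, y) = t² + y²
X(U) = -18*U²
n(-239, 32)/X(126) = ((-239)² + 32²)/((-18*126²)) = (57121 + 1024)/((-18*15876)) = 58145/(-285768) = 58145*(-1/285768) = -58145/285768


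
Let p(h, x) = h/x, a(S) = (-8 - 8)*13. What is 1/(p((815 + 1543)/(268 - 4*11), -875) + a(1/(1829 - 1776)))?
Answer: -98000/20385179 ≈ -0.0048074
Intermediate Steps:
a(S) = -208 (a(S) = -16*13 = -208)
1/(p((815 + 1543)/(268 - 4*11), -875) + a(1/(1829 - 1776))) = 1/(((815 + 1543)/(268 - 4*11))/(-875) - 208) = 1/((2358/(268 - 44))*(-1/875) - 208) = 1/((2358/224)*(-1/875) - 208) = 1/((2358*(1/224))*(-1/875) - 208) = 1/((1179/112)*(-1/875) - 208) = 1/(-1179/98000 - 208) = 1/(-20385179/98000) = -98000/20385179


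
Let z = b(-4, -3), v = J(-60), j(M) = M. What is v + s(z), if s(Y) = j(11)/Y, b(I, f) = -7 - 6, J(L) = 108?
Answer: 1393/13 ≈ 107.15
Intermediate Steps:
v = 108
b(I, f) = -13
z = -13
s(Y) = 11/Y
v + s(z) = 108 + 11/(-13) = 108 + 11*(-1/13) = 108 - 11/13 = 1393/13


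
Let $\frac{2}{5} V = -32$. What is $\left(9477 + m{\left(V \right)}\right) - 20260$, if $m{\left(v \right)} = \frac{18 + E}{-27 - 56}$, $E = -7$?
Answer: $- \frac{895000}{83} \approx -10783.0$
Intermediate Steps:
$V = -80$ ($V = \frac{5}{2} \left(-32\right) = -80$)
$m{\left(v \right)} = - \frac{11}{83}$ ($m{\left(v \right)} = \frac{18 - 7}{-27 - 56} = \frac{11}{-83} = 11 \left(- \frac{1}{83}\right) = - \frac{11}{83}$)
$\left(9477 + m{\left(V \right)}\right) - 20260 = \left(9477 - \frac{11}{83}\right) - 20260 = \frac{786580}{83} - 20260 = - \frac{895000}{83}$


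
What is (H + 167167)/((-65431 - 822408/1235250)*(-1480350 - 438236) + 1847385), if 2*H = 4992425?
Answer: 1096646509125/51690323097315946 ≈ 2.1216e-5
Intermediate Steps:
H = 4992425/2 (H = (½)*4992425 = 4992425/2 ≈ 2.4962e+6)
(H + 167167)/((-65431 - 822408/1235250)*(-1480350 - 438236) + 1847385) = (4992425/2 + 167167)/((-65431 - 822408/1235250)*(-1480350 - 438236) + 1847385) = 5326759/(2*((-65431 - 822408*1/1235250)*(-1918586) + 1847385)) = 5326759/(2*((-65431 - 137068/205875)*(-1918586) + 1847385)) = 5326759/(2*(-13470744193/205875*(-1918586) + 1847385)) = 5326759/(2*(25844781218271098/205875 + 1847385)) = 5326759/(2*(25845161548657973/205875)) = (5326759/2)*(205875/25845161548657973) = 1096646509125/51690323097315946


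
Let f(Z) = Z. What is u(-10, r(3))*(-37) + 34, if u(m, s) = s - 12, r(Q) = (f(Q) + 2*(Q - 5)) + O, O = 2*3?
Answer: 293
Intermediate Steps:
O = 6
r(Q) = -4 + 3*Q (r(Q) = (Q + 2*(Q - 5)) + 6 = (Q + 2*(-5 + Q)) + 6 = (Q + (-10 + 2*Q)) + 6 = (-10 + 3*Q) + 6 = -4 + 3*Q)
u(m, s) = -12 + s
u(-10, r(3))*(-37) + 34 = (-12 + (-4 + 3*3))*(-37) + 34 = (-12 + (-4 + 9))*(-37) + 34 = (-12 + 5)*(-37) + 34 = -7*(-37) + 34 = 259 + 34 = 293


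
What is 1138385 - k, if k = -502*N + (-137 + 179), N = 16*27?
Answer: 1355207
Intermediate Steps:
N = 432
k = -216822 (k = -502*432 + (-137 + 179) = -216864 + 42 = -216822)
1138385 - k = 1138385 - 1*(-216822) = 1138385 + 216822 = 1355207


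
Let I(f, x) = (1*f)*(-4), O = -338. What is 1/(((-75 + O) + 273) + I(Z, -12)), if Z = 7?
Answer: -1/168 ≈ -0.0059524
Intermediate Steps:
I(f, x) = -4*f (I(f, x) = f*(-4) = -4*f)
1/(((-75 + O) + 273) + I(Z, -12)) = 1/(((-75 - 338) + 273) - 4*7) = 1/((-413 + 273) - 28) = 1/(-140 - 28) = 1/(-168) = -1/168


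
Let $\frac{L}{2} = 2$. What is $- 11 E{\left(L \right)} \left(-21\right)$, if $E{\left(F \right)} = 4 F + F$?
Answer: $4620$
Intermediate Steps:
$L = 4$ ($L = 2 \cdot 2 = 4$)
$E{\left(F \right)} = 5 F$
$- 11 E{\left(L \right)} \left(-21\right) = - 11 \cdot 5 \cdot 4 \left(-21\right) = \left(-11\right) 20 \left(-21\right) = \left(-220\right) \left(-21\right) = 4620$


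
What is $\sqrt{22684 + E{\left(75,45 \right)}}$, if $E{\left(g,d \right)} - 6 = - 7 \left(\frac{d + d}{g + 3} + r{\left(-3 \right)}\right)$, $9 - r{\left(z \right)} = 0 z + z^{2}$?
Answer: $\frac{\sqrt{3833245}}{13} \approx 150.61$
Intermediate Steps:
$r{\left(z \right)} = 9 - z^{2}$ ($r{\left(z \right)} = 9 - \left(0 z + z^{2}\right) = 9 - \left(0 + z^{2}\right) = 9 - z^{2}$)
$E{\left(g,d \right)} = 6 - \frac{14 d}{3 + g}$ ($E{\left(g,d \right)} = 6 - 7 \left(\frac{d + d}{g + 3} + \left(9 - \left(-3\right)^{2}\right)\right) = 6 - 7 \left(\frac{2 d}{3 + g} + \left(9 - 9\right)\right) = 6 - 7 \left(\frac{2 d}{3 + g} + 0\right) = 6 - 7 \frac{2 d}{3 + g} = 6 - \frac{14 d}{3 + g}$)
$\sqrt{22684 + E{\left(75,45 \right)}} = \sqrt{22684 + \frac{2 \left(9 - 315 + 3 \cdot 75\right)}{3 + 75}} = \sqrt{22684 + \frac{2 \left(9 - 315 + 225\right)}{78}} = \sqrt{22684 + 2 \cdot \frac{1}{78} \left(-81\right)} = \sqrt{22684 - \frac{27}{13}} = \sqrt{\frac{294865}{13}} = \frac{\sqrt{3833245}}{13}$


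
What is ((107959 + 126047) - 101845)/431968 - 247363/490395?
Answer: -42041806789/211834947360 ≈ -0.19846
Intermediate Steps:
((107959 + 126047) - 101845)/431968 - 247363/490395 = (234006 - 101845)*(1/431968) - 247363*1/490395 = 132161*(1/431968) - 247363/490395 = 132161/431968 - 247363/490395 = -42041806789/211834947360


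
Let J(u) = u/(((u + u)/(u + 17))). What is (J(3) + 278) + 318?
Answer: 606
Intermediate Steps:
J(u) = 17/2 + u/2 (J(u) = u/(((2*u)/(17 + u))) = u/((2*u/(17 + u))) = u*((17 + u)/(2*u)) = 17/2 + u/2)
(J(3) + 278) + 318 = ((17/2 + (½)*3) + 278) + 318 = ((17/2 + 3/2) + 278) + 318 = (10 + 278) + 318 = 288 + 318 = 606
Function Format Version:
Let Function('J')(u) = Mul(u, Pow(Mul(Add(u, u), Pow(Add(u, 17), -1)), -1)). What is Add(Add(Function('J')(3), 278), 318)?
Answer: 606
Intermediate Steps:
Function('J')(u) = Add(Rational(17, 2), Mul(Rational(1, 2), u)) (Function('J')(u) = Mul(u, Pow(Mul(Mul(2, u), Pow(Add(17, u), -1)), -1)) = Mul(u, Pow(Mul(2, u, Pow(Add(17, u), -1)), -1)) = Mul(u, Mul(Rational(1, 2), Pow(u, -1), Add(17, u))) = Add(Rational(17, 2), Mul(Rational(1, 2), u)))
Add(Add(Function('J')(3), 278), 318) = Add(Add(Add(Rational(17, 2), Mul(Rational(1, 2), 3)), 278), 318) = Add(Add(Add(Rational(17, 2), Rational(3, 2)), 278), 318) = Add(Add(10, 278), 318) = Add(288, 318) = 606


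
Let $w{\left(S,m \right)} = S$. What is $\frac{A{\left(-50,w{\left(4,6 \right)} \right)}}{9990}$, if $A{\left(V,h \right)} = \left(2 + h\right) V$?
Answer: $- \frac{10}{333} \approx -0.03003$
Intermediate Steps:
$A{\left(V,h \right)} = V \left(2 + h\right)$
$\frac{A{\left(-50,w{\left(4,6 \right)} \right)}}{9990} = \frac{\left(-50\right) \left(2 + 4\right)}{9990} = \left(-50\right) 6 \cdot \frac{1}{9990} = \left(-300\right) \frac{1}{9990} = - \frac{10}{333}$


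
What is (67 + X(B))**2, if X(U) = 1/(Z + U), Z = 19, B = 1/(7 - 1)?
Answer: 59459521/13225 ≈ 4496.0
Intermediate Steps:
B = 1/6 ≈ 0.16667
X(U) = 1/(19 + U)
(67 + X(B))**2 = (67 + 1/(19 + 1/6))**2 = (67 + 1/(115/6))**2 = (67 + 6/115)**2 = (7711/115)**2 = 59459521/13225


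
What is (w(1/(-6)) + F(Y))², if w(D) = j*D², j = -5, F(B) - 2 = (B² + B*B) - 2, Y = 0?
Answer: 25/1296 ≈ 0.019290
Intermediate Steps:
F(B) = 2*B² (F(B) = 2 + ((B² + B*B) - 2) = 2 + ((B² + B²) - 2) = 2 + (2*B² - 2) = 2 + (-2 + 2*B²) = 2*B²)
w(D) = -5*D²
(w(1/(-6)) + F(Y))² = (-5*(1/(-6))² + 2*0²)² = (-5*(-⅙)² + 2*0)² = (-5*1/36 + 0)² = (-5/36 + 0)² = (-5/36)² = 25/1296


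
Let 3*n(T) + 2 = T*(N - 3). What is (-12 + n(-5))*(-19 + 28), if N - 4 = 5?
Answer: -204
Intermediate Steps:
N = 9 (N = 4 + 5 = 9)
n(T) = -⅔ + 2*T (n(T) = -⅔ + (T*(9 - 3))/3 = -⅔ + (T*6)/3 = -⅔ + (6*T)/3 = -⅔ + 2*T)
(-12 + n(-5))*(-19 + 28) = (-12 + (-⅔ + 2*(-5)))*(-19 + 28) = (-12 + (-⅔ - 10))*9 = (-12 - 32/3)*9 = -68/3*9 = -204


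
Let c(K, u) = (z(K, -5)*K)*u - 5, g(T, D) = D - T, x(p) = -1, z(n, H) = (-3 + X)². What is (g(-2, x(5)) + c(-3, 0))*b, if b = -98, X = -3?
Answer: 392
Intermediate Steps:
z(n, H) = 36 (z(n, H) = (-3 - 3)² = (-6)² = 36)
c(K, u) = -5 + 36*K*u (c(K, u) = (36*K)*u - 5 = 36*K*u - 5 = -5 + 36*K*u)
(g(-2, x(5)) + c(-3, 0))*b = ((-1 - 1*(-2)) + (-5 + 36*(-3)*0))*(-98) = ((-1 + 2) + (-5 + 0))*(-98) = (1 - 5)*(-98) = -4*(-98) = 392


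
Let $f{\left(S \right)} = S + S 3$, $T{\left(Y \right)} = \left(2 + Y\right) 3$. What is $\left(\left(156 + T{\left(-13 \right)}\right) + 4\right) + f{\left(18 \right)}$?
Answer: $199$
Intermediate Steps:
$T{\left(Y \right)} = 6 + 3 Y$
$f{\left(S \right)} = 4 S$ ($f{\left(S \right)} = S + 3 S = 4 S$)
$\left(\left(156 + T{\left(-13 \right)}\right) + 4\right) + f{\left(18 \right)} = \left(\left(156 + \left(6 + 3 \left(-13\right)\right)\right) + 4\right) + 4 \cdot 18 = \left(\left(156 + \left(6 - 39\right)\right) + 4\right) + 72 = \left(\left(156 - 33\right) + 4\right) + 72 = \left(123 + 4\right) + 72 = 127 + 72 = 199$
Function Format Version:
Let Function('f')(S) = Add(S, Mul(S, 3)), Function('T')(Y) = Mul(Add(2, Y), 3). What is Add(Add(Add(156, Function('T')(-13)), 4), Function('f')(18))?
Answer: 199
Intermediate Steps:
Function('T')(Y) = Add(6, Mul(3, Y))
Function('f')(S) = Mul(4, S) (Function('f')(S) = Add(S, Mul(3, S)) = Mul(4, S))
Add(Add(Add(156, Function('T')(-13)), 4), Function('f')(18)) = Add(Add(Add(156, Add(6, Mul(3, -13))), 4), Mul(4, 18)) = Add(Add(Add(156, Add(6, -39)), 4), 72) = Add(Add(Add(156, -33), 4), 72) = Add(Add(123, 4), 72) = Add(127, 72) = 199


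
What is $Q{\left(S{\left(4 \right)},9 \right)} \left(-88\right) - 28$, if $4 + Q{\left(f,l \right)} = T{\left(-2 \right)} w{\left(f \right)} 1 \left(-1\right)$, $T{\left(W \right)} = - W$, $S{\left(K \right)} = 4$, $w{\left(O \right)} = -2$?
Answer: $-28$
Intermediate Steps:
$Q{\left(f,l \right)} = 0$ ($Q{\left(f,l \right)} = -4 + \left(-1\right) \left(-2\right) \left(-2\right) 1 \left(-1\right) = -4 + 2 \left(-2\right) \left(-1\right) = -4 - -4 = -4 + 4 = 0$)
$Q{\left(S{\left(4 \right)},9 \right)} \left(-88\right) - 28 = 0 \left(-88\right) - 28 = 0 - 28 = -28$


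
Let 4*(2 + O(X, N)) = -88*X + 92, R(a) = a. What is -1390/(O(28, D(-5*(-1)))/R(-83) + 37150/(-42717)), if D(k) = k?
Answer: -985652058/4466633 ≈ -220.67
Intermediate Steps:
O(X, N) = 21 - 22*X (O(X, N) = -2 + (-88*X + 92)/4 = -2 + (92 - 88*X)/4 = -2 + (23 - 22*X) = 21 - 22*X)
-1390/(O(28, D(-5*(-1)))/R(-83) + 37150/(-42717)) = -1390/((21 - 22*28)/(-83) + 37150/(-42717)) = -1390/((21 - 616)*(-1/83) + 37150*(-1/42717)) = -1390/(-595*(-1/83) - 37150/42717) = -1390/(595/83 - 37150/42717) = -1390/22333165/3545511 = -1390*3545511/22333165 = -985652058/4466633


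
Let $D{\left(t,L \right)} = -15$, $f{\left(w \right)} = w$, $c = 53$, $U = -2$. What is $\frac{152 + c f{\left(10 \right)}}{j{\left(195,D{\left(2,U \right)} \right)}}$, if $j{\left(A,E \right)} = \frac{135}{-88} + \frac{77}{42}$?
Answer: $\frac{180048}{79} \approx 2279.1$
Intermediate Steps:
$j{\left(A,E \right)} = \frac{79}{264}$ ($j{\left(A,E \right)} = 135 \left(- \frac{1}{88}\right) + 77 \cdot \frac{1}{42} = - \frac{135}{88} + \frac{11}{6} = \frac{79}{264}$)
$\frac{152 + c f{\left(10 \right)}}{j{\left(195,D{\left(2,U \right)} \right)}} = \frac{152 + 53 \cdot 10}{\frac{79}{264}} = \left(152 + 530\right) \frac{264}{79} = 682 \cdot \frac{264}{79} = \frac{180048}{79}$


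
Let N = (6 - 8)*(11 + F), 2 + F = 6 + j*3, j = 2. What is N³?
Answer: -74088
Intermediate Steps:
F = 10 (F = -2 + (6 + 2*3) = -2 + (6 + 6) = -2 + 12 = 10)
N = -42 (N = (6 - 8)*(11 + 10) = -2*21 = -42)
N³ = (-42)³ = -74088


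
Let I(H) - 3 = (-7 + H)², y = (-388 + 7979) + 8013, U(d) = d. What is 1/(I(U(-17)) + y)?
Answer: 1/16183 ≈ 6.1793e-5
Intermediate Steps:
y = 15604 (y = 7591 + 8013 = 15604)
I(H) = 3 + (-7 + H)²
1/(I(U(-17)) + y) = 1/((3 + (-7 - 17)²) + 15604) = 1/((3 + (-24)²) + 15604) = 1/((3 + 576) + 15604) = 1/(579 + 15604) = 1/16183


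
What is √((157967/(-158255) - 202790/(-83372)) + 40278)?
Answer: √1752986978275845512600790/6597017930 ≈ 200.70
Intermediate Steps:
√((157967/(-158255) - 202790/(-83372)) + 40278) = √((157967*(-1/158255) - 202790*(-1/83372)) + 40278) = √((-157967/158255 + 101395/41686) + 40278) = √(9461253363/6597017930 + 40278) = √(265724149437903/6597017930) = √1752986978275845512600790/6597017930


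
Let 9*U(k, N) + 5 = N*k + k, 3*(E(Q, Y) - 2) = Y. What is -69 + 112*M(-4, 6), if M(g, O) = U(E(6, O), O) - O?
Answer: -4093/9 ≈ -454.78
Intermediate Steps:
E(Q, Y) = 2 + Y/3
U(k, N) = -5/9 + k/9 + N*k/9 (U(k, N) = -5/9 + (N*k + k)/9 = -5/9 + (k + N*k)/9 = -5/9 + (k/9 + N*k/9) = -5/9 + k/9 + N*k/9)
M(g, O) = -⅓ - 26*O/27 + O*(2 + O/3)/9 (M(g, O) = (-5/9 + (2 + O/3)/9 + O*(2 + O/3)/9) - O = (-5/9 + (2/9 + O/27) + O*(2 + O/3)/9) - O = (-⅓ + O/27 + O*(2 + O/3)/9) - O = -⅓ - 26*O/27 + O*(2 + O/3)/9)
-69 + 112*M(-4, 6) = -69 + 112*(-⅓ - 20/27*6 + (1/27)*6²) = -69 + 112*(-⅓ - 40/9 + (1/27)*36) = -69 + 112*(-⅓ - 40/9 + 4/3) = -69 + 112*(-31/9) = -69 - 3472/9 = -4093/9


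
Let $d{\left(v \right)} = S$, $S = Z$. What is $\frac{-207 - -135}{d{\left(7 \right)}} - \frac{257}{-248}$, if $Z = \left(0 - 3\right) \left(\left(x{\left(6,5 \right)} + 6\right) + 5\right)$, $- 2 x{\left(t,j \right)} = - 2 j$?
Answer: $\frac{629}{248} \approx 2.5363$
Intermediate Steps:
$x{\left(t,j \right)} = j$ ($x{\left(t,j \right)} = - \frac{\left(-2\right) j}{2} = j$)
$Z = -48$ ($Z = \left(0 - 3\right) \left(\left(5 + 6\right) + 5\right) = - 3 \left(11 + 5\right) = \left(-3\right) 16 = -48$)
$S = -48$
$d{\left(v \right)} = -48$
$\frac{-207 - -135}{d{\left(7 \right)}} - \frac{257}{-248} = \frac{-207 - -135}{-48} - \frac{257}{-248} = \left(-207 + 135\right) \left(- \frac{1}{48}\right) - - \frac{257}{248} = \left(-72\right) \left(- \frac{1}{48}\right) + \frac{257}{248} = \frac{3}{2} + \frac{257}{248} = \frac{629}{248}$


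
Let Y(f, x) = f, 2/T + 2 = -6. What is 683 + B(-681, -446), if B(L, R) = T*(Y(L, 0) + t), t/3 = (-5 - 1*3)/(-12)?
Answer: 3411/4 ≈ 852.75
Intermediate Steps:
T = -1/4 (T = 2/(-2 - 6) = 2/(-8) = 2*(-1/8) = -1/4 ≈ -0.25000)
t = 2 (t = 3*((-5 - 1*3)/(-12)) = 3*((-5 - 3)*(-1/12)) = 3*(-8*(-1/12)) = 3*(2/3) = 2)
B(L, R) = -1/2 - L/4 (B(L, R) = -(L + 2)/4 = -(2 + L)/4 = -1/2 - L/4)
683 + B(-681, -446) = 683 + (-1/2 - 1/4*(-681)) = 683 + (-1/2 + 681/4) = 683 + 679/4 = 3411/4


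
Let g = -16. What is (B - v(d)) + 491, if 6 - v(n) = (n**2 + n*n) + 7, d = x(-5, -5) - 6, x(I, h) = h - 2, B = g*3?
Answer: 782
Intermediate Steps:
B = -48 (B = -16*3 = -48)
x(I, h) = -2 + h
d = -13 (d = (-2 - 5) - 6 = -7 - 6 = -13)
v(n) = -1 - 2*n**2 (v(n) = 6 - ((n**2 + n*n) + 7) = 6 - ((n**2 + n**2) + 7) = 6 - (2*n**2 + 7) = 6 - (7 + 2*n**2) = 6 + (-7 - 2*n**2) = -1 - 2*n**2)
(B - v(d)) + 491 = (-48 - (-1 - 2*(-13)**2)) + 491 = (-48 - (-1 - 2*169)) + 491 = (-48 - (-1 - 338)) + 491 = (-48 - 1*(-339)) + 491 = (-48 + 339) + 491 = 291 + 491 = 782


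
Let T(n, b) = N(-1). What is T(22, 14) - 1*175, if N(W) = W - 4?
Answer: -180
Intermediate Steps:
N(W) = -4 + W
T(n, b) = -5 (T(n, b) = -4 - 1 = -5)
T(22, 14) - 1*175 = -5 - 1*175 = -5 - 175 = -180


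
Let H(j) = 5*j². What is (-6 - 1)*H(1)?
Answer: -35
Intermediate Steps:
(-6 - 1)*H(1) = (-6 - 1)*(5*1²) = -35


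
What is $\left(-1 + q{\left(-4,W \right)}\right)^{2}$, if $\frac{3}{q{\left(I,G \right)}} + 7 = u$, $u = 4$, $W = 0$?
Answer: $4$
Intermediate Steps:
$q{\left(I,G \right)} = -1$ ($q{\left(I,G \right)} = \frac{3}{-7 + 4} = \frac{3}{-3} = 3 \left(- \frac{1}{3}\right) = -1$)
$\left(-1 + q{\left(-4,W \right)}\right)^{2} = \left(-1 - 1\right)^{2} = \left(-2\right)^{2} = 4$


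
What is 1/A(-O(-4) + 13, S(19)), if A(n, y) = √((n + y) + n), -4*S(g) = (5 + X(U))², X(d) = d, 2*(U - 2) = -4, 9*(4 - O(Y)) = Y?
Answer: 6*√391/391 ≈ 0.30343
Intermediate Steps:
O(Y) = 4 - Y/9
U = 0 (U = 2 + (½)*(-4) = 2 - 2 = 0)
S(g) = -25/4 (S(g) = -(5 + 0)²/4 = -¼*5² = -¼*25 = -25/4)
A(n, y) = √(y + 2*n)
1/A(-O(-4) + 13, S(19)) = 1/(√(-25/4 + 2*(-(4 - ⅑*(-4)) + 13))) = 1/(√(-25/4 + 2*(-(4 + 4/9) + 13))) = 1/(√(-25/4 + 2*(-1*40/9 + 13))) = 1/(√(-25/4 + 2*(-40/9 + 13))) = 1/(√(-25/4 + 2*(77/9))) = 1/(√(-25/4 + 154/9)) = 1/(√(391/36)) = 1/(√391/6) = 6*√391/391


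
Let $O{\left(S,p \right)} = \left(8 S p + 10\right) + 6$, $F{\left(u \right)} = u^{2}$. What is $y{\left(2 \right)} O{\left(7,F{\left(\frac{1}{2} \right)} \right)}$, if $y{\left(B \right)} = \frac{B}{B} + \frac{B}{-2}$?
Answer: $0$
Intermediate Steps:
$y{\left(B \right)} = 1 - \frac{B}{2}$ ($y{\left(B \right)} = 1 + B \left(- \frac{1}{2}\right) = 1 - \frac{B}{2}$)
$O{\left(S,p \right)} = 16 + 8 S p$ ($O{\left(S,p \right)} = \left(8 S p + 10\right) + 6 = \left(10 + 8 S p\right) + 6 = 16 + 8 S p$)
$y{\left(2 \right)} O{\left(7,F{\left(\frac{1}{2} \right)} \right)} = \left(1 - 1\right) \left(16 + 8 \cdot 7 \left(\frac{1}{2}\right)^{2}\right) = 0 \left(16 + 8 \cdot 7 \cdot \frac{1}{4}\right) = 0 \left(16 + 14\right) = 0 \cdot 30 = 0$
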